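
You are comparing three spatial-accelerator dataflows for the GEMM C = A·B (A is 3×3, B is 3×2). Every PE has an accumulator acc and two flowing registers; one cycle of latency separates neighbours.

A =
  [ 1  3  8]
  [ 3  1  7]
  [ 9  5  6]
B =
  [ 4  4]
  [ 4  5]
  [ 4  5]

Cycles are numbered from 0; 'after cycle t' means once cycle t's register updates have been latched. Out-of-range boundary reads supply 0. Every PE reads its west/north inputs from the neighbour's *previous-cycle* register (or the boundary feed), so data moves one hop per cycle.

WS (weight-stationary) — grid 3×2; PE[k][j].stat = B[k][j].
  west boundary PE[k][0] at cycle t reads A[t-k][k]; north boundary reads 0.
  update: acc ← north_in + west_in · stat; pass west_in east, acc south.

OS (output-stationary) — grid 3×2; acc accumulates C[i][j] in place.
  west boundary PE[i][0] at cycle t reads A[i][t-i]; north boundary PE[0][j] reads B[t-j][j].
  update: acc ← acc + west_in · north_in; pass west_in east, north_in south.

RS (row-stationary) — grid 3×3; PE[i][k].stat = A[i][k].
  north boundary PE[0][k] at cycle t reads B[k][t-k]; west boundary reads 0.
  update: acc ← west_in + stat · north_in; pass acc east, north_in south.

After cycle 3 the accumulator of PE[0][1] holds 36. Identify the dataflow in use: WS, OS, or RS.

dataflow = WS

Under WS (3×2), PE[0][1]:
  0: (0,1).acc=0  regs=<0,0>
  1: (0,1).acc=4  regs=<1,4>
  2: (0,1).acc=12  regs=<3,12>
  3: (0,1).acc=36  regs=<9,36>
Under OS (3×2), PE[0][1]:
  0: (0,1).acc=0  regs=<0,0>
  1: (0,1).acc=4  regs=<1,4>
  2: (0,1).acc=19  regs=<3,5>
  3: (0,1).acc=59  regs=<8,5>
Under RS (3×3), PE[0][1]:
  0: (0,1).acc=0  regs=<0,0>
  1: (0,1).acc=16  regs=<16,4>
  2: (0,1).acc=19  regs=<19,5>
  3: (0,1).acc=0  regs=<0,0>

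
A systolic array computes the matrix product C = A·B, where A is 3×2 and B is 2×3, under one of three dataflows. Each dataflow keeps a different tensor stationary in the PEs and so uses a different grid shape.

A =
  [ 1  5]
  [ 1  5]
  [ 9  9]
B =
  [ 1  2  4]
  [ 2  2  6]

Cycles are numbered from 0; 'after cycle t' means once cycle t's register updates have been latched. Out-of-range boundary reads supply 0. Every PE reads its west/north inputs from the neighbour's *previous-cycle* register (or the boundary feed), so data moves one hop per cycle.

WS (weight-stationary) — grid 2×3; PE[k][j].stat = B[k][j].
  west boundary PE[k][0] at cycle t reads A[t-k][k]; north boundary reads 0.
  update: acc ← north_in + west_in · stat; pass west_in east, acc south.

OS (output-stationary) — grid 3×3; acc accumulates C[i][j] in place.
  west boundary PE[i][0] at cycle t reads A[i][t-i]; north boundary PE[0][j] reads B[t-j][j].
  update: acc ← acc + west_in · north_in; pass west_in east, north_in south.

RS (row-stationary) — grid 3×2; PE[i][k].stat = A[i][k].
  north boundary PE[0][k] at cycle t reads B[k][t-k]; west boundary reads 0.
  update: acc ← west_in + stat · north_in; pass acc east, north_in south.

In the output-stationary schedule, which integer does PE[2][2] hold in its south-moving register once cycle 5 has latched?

register = 6

Tracing OS — 3×3 array, target PE[2][2]:
  [0] (1,2) acc=0 (h:0 v:0)
  [0] (2,1) acc=0 (h:0 v:0)
  [0] (2,2) acc=0 (h:0 v:0)
  [1] (1,2) acc=0 (h:0 v:0)
  [1] (2,1) acc=0 (h:0 v:0)
  [1] (2,2) acc=0 (h:0 v:0)
  [2] (1,2) acc=0 (h:0 v:0)
  [2] (2,1) acc=0 (h:0 v:0)
  [2] (2,2) acc=0 (h:0 v:0)
  [3] (1,2) acc=4 (h:1 v:4)
  [3] (2,1) acc=18 (h:9 v:2)
  [3] (2,2) acc=0 (h:0 v:0)
  [4] (1,2) acc=34 (h:5 v:6)
  [4] (2,1) acc=36 (h:9 v:2)
  [4] (2,2) acc=36 (h:9 v:4)
  [5] (1,2) acc=34 (h:0 v:0)
  [5] (2,1) acc=36 (h:0 v:0)
  [5] (2,2) acc=90 (h:9 v:6)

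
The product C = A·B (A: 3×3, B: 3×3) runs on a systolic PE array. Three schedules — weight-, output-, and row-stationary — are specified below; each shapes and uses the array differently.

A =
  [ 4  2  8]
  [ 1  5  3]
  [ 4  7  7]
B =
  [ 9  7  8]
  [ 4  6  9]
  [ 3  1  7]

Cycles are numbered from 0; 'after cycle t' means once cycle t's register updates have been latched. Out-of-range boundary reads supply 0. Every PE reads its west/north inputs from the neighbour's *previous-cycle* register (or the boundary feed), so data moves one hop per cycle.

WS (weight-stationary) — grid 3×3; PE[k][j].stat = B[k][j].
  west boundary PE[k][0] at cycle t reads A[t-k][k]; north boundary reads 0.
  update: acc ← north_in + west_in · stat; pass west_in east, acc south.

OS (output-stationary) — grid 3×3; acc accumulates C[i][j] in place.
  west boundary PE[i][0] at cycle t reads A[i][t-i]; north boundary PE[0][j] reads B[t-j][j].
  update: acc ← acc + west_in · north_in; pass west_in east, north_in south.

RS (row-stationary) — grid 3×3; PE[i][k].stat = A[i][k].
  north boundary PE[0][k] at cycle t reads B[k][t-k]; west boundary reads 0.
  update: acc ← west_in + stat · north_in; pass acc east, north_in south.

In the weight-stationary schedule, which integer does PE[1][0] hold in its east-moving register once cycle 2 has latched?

register = 5

WS (3×3). Following PE[1][0] plus its west/north inputs:
  0: (0,0).acc=36  regs=<4,36>
  0: (1,0).acc=0  regs=<0,0>
  1: (0,0).acc=9  regs=<1,9>
  1: (1,0).acc=44  regs=<2,44>
  2: (0,0).acc=36  regs=<4,36>
  2: (1,0).acc=29  regs=<5,29>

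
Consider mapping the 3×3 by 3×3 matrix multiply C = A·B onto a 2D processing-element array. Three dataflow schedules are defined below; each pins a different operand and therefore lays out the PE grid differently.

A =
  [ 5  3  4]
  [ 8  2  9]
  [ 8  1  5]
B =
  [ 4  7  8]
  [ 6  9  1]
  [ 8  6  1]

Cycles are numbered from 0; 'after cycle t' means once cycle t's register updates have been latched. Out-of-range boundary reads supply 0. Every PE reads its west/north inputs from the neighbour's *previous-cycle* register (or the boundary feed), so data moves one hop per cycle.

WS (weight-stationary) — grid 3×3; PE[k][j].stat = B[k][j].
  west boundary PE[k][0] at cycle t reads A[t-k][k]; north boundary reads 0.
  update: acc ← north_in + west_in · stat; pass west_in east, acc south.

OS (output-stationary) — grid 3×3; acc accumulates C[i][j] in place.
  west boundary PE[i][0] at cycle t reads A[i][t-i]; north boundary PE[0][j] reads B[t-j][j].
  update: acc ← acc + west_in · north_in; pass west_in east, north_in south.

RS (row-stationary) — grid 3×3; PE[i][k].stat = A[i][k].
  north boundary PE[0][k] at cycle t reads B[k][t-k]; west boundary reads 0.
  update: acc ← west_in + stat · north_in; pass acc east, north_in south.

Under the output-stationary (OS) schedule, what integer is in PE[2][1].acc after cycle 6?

PE[2][1].acc = 95

Tracing OS — 3×3 array, target PE[2][1]:
  c0 r1c1: 0 / 0 / 0
  c0 r2c0: 0 / 0 / 0
  c0 r2c1: 0 / 0 / 0
  c1 r1c1: 0 / 0 / 0
  c1 r2c0: 0 / 0 / 0
  c1 r2c1: 0 / 0 / 0
  c2 r1c1: 56 / 8 / 7
  c2 r2c0: 32 / 8 / 4
  c2 r2c1: 0 / 0 / 0
  c3 r1c1: 74 / 2 / 9
  c3 r2c0: 38 / 1 / 6
  c3 r2c1: 56 / 8 / 7
  c4 r1c1: 128 / 9 / 6
  c4 r2c0: 78 / 5 / 8
  c4 r2c1: 65 / 1 / 9
  c5 r1c1: 128 / 0 / 0
  c5 r2c0: 78 / 0 / 0
  c5 r2c1: 95 / 5 / 6
  c6 r1c1: 128 / 0 / 0
  c6 r2c0: 78 / 0 / 0
  c6 r2c1: 95 / 0 / 0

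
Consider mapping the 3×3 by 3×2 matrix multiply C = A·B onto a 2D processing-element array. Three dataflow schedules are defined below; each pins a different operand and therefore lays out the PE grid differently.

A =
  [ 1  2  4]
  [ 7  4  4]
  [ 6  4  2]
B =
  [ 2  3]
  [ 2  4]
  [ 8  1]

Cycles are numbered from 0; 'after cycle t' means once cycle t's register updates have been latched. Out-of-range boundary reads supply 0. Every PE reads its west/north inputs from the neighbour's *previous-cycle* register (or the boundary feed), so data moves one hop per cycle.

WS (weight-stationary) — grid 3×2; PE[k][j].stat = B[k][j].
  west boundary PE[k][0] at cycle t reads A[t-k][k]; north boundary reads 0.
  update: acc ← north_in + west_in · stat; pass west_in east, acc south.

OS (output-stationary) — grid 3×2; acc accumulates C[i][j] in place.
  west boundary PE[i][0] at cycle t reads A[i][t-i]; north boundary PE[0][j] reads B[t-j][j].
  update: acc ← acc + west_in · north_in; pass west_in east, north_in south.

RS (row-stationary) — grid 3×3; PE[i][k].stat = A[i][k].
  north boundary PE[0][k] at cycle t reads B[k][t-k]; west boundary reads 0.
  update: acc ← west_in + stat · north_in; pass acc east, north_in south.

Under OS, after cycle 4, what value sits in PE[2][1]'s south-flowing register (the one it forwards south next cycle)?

register = 4

Tracing OS — 3×2 array, target PE[2][1]:
  after 0 — PE[1][1] acc=0, pass-E 0, pass-S 0
  after 0 — PE[2][0] acc=0, pass-E 0, pass-S 0
  after 0 — PE[2][1] acc=0, pass-E 0, pass-S 0
  after 1 — PE[1][1] acc=0, pass-E 0, pass-S 0
  after 1 — PE[2][0] acc=0, pass-E 0, pass-S 0
  after 1 — PE[2][1] acc=0, pass-E 0, pass-S 0
  after 2 — PE[1][1] acc=21, pass-E 7, pass-S 3
  after 2 — PE[2][0] acc=12, pass-E 6, pass-S 2
  after 2 — PE[2][1] acc=0, pass-E 0, pass-S 0
  after 3 — PE[1][1] acc=37, pass-E 4, pass-S 4
  after 3 — PE[2][0] acc=20, pass-E 4, pass-S 2
  after 3 — PE[2][1] acc=18, pass-E 6, pass-S 3
  after 4 — PE[1][1] acc=41, pass-E 4, pass-S 1
  after 4 — PE[2][0] acc=36, pass-E 2, pass-S 8
  after 4 — PE[2][1] acc=34, pass-E 4, pass-S 4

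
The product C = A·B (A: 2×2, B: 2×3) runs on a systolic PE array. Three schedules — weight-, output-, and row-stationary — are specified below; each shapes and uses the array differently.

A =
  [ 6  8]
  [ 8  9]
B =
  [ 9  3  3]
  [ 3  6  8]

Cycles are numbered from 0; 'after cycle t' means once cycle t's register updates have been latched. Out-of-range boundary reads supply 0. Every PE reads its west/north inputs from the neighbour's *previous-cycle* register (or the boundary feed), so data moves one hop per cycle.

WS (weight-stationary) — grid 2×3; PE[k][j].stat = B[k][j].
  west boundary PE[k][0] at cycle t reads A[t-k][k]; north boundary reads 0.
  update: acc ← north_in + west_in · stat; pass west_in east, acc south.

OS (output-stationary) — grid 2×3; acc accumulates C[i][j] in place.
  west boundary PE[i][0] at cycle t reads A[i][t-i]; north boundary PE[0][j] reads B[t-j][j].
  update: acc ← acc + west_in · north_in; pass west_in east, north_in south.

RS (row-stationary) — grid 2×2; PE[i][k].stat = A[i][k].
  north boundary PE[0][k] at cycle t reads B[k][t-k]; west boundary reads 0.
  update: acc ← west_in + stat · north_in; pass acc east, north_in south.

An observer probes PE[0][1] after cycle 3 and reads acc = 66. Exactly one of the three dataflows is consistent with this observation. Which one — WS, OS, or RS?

— WS: 2×3; PE[0][1] trace:
  step 0 · PE0,1: acc=0; fwd→0 fwd↓0
  step 1 · PE0,1: acc=18; fwd→6 fwd↓18
  step 2 · PE0,1: acc=24; fwd→8 fwd↓24
  step 3 · PE0,1: acc=0; fwd→0 fwd↓0
— OS: 2×3; PE[0][1] trace:
  step 0 · PE0,1: acc=0; fwd→0 fwd↓0
  step 1 · PE0,1: acc=18; fwd→6 fwd↓3
  step 2 · PE0,1: acc=66; fwd→8 fwd↓6
  step 3 · PE0,1: acc=66; fwd→0 fwd↓0
— RS: 2×2; PE[0][1] trace:
  step 0 · PE0,1: acc=0; fwd→0 fwd↓0
  step 1 · PE0,1: acc=78; fwd→78 fwd↓3
  step 2 · PE0,1: acc=66; fwd→66 fwd↓6
  step 3 · PE0,1: acc=82; fwd→82 fwd↓8

dataflow = OS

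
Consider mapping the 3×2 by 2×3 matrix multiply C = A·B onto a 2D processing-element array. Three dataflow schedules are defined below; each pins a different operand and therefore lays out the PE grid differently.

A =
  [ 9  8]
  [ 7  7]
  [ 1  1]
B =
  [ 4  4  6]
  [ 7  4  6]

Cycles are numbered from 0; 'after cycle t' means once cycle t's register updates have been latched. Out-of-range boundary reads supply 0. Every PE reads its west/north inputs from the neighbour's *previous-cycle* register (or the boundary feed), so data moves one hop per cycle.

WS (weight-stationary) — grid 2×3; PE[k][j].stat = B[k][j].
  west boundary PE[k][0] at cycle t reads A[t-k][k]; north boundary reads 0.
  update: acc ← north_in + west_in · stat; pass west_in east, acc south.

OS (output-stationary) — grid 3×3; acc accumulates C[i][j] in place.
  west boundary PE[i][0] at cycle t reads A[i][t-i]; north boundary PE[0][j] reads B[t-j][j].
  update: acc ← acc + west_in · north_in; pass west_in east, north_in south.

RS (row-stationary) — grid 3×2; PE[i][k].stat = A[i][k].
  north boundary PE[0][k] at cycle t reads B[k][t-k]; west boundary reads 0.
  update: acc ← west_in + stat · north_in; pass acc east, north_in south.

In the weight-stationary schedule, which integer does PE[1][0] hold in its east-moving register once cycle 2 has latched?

register = 7

WS on a 2×3 grid — tracing PE[1][0] and its feeders:
  0: (0,0).acc=36  regs=<9,36>
  0: (1,0).acc=0  regs=<0,0>
  1: (0,0).acc=28  regs=<7,28>
  1: (1,0).acc=92  regs=<8,92>
  2: (0,0).acc=4  regs=<1,4>
  2: (1,0).acc=77  regs=<7,77>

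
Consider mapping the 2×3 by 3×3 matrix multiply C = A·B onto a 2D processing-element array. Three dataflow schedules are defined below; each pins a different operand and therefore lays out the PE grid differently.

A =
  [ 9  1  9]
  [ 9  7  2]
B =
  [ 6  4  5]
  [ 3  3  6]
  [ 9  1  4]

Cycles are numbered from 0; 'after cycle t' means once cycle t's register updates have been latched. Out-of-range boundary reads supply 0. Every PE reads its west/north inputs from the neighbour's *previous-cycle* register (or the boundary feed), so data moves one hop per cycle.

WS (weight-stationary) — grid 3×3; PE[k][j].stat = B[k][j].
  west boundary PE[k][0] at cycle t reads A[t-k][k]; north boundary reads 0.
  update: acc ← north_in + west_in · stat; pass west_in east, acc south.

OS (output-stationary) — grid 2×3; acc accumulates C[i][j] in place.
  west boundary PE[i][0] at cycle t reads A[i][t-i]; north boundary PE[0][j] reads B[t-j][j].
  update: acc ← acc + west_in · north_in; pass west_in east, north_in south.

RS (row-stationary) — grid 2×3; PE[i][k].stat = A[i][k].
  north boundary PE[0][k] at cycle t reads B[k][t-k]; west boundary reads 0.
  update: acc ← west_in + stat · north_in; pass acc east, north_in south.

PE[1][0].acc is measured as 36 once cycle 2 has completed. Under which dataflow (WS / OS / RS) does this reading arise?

WS [3×3] PE[1][0] across cycles:
  @0  [1,0]  acc 0  |  →0  ↓0
  @1  [1,0]  acc 57  |  →1  ↓57
  @2  [1,0]  acc 75  |  →7  ↓75
OS [2×3] PE[1][0] across cycles:
  @0  [1,0]  acc 0  |  →0  ↓0
  @1  [1,0]  acc 54  |  →9  ↓6
  @2  [1,0]  acc 75  |  →7  ↓3
RS [2×3] PE[1][0] across cycles:
  @0  [1,0]  acc 0  |  →0  ↓0
  @1  [1,0]  acc 54  |  →54  ↓6
  @2  [1,0]  acc 36  |  →36  ↓4

dataflow = RS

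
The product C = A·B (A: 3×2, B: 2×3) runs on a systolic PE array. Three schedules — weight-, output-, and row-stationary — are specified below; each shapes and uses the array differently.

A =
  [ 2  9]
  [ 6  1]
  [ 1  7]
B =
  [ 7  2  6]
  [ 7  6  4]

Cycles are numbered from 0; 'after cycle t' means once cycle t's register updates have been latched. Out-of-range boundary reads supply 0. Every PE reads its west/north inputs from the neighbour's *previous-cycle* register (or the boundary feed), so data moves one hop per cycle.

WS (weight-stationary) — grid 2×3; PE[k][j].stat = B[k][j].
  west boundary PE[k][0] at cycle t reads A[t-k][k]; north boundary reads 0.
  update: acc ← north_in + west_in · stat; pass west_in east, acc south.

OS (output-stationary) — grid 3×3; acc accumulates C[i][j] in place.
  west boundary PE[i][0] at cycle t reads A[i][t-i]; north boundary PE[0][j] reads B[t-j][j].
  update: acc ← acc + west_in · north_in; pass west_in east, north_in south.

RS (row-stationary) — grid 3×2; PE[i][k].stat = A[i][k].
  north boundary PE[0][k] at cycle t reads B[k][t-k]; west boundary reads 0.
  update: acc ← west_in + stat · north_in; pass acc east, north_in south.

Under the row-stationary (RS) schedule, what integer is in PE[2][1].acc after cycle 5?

Tracing RS — 3×2 array, target PE[2][1]:
  0: (1,1).acc=0  regs=<0,0>
  0: (2,0).acc=0  regs=<0,0>
  0: (2,1).acc=0  regs=<0,0>
  1: (1,1).acc=0  regs=<0,0>
  1: (2,0).acc=0  regs=<0,0>
  1: (2,1).acc=0  regs=<0,0>
  2: (1,1).acc=49  regs=<49,7>
  2: (2,0).acc=7  regs=<7,7>
  2: (2,1).acc=0  regs=<0,0>
  3: (1,1).acc=18  regs=<18,6>
  3: (2,0).acc=2  regs=<2,2>
  3: (2,1).acc=56  regs=<56,7>
  4: (1,1).acc=40  regs=<40,4>
  4: (2,0).acc=6  regs=<6,6>
  4: (2,1).acc=44  regs=<44,6>
  5: (1,1).acc=0  regs=<0,0>
  5: (2,0).acc=0  regs=<0,0>
  5: (2,1).acc=34  regs=<34,4>

PE[2][1].acc = 34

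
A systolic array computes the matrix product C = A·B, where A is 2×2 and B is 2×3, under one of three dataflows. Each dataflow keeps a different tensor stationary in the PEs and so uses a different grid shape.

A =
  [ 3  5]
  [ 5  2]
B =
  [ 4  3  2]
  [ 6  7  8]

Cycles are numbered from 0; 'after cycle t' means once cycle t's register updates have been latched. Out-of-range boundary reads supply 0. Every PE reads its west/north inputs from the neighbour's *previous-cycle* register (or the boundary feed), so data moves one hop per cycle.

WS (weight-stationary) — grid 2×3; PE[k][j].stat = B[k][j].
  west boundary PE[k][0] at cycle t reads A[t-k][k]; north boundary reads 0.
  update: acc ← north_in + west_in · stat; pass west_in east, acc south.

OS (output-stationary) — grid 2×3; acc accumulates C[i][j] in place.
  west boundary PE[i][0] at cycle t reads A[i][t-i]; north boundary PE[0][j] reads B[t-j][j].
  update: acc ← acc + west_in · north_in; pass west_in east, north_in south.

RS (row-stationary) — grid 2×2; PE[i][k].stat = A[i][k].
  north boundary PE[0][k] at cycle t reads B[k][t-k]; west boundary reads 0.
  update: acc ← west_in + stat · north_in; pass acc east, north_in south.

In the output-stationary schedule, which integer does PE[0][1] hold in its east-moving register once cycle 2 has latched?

register = 5

Tracing OS — 2×3 array, target PE[0][1]:
  c0 r0c0: 12 / 3 / 4
  c0 r0c1: 0 / 0 / 0
  c1 r0c0: 42 / 5 / 6
  c1 r0c1: 9 / 3 / 3
  c2 r0c0: 42 / 0 / 0
  c2 r0c1: 44 / 5 / 7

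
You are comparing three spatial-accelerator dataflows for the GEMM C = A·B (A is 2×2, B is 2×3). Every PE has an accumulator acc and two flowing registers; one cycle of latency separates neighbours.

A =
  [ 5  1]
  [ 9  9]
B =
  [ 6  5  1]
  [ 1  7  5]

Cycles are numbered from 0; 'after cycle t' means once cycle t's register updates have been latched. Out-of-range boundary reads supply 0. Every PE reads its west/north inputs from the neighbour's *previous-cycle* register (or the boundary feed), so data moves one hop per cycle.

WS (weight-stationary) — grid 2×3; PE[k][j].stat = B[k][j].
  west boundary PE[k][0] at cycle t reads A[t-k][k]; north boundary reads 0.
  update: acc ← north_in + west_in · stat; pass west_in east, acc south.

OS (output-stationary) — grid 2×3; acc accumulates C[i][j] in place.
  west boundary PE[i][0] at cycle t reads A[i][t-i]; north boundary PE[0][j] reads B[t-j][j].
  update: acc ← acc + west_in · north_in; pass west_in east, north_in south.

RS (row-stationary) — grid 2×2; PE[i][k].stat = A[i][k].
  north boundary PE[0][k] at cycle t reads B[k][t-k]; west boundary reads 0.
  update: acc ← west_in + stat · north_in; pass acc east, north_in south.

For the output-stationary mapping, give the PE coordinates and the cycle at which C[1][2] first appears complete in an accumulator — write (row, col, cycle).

Under OS, C[1][2] lands at PE[1][2]:
  t=0 PE[1][2]: acc=0 h=0 v=0
  t=1 PE[1][2]: acc=0 h=0 v=0
  t=2 PE[1][2]: acc=0 h=0 v=0
  t=3 PE[1][2]: acc=9 h=9 v=1
  t=4 PE[1][2]: acc=54 h=9 v=5

(row, col, cycle) = (1, 2, 4)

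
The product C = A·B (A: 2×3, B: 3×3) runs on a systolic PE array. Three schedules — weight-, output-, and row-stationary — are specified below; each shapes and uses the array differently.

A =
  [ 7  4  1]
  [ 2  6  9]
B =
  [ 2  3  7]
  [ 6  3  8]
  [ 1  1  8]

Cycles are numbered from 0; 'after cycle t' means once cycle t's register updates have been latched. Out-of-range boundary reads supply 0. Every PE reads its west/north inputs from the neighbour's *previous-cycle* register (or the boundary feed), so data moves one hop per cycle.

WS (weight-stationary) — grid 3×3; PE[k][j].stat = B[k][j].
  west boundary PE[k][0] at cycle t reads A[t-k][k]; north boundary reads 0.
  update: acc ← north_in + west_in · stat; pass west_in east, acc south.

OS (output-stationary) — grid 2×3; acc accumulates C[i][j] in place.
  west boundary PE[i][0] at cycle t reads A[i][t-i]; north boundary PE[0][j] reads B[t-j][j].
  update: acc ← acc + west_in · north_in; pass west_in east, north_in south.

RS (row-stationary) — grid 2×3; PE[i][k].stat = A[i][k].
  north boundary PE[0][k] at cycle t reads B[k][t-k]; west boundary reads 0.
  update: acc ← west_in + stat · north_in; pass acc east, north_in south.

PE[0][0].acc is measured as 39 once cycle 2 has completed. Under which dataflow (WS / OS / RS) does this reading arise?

dataflow = OS

WS [3×3] PE[0][0] across cycles:
  t=0 PE[0][0]: acc=14 h=7 v=14
  t=1 PE[0][0]: acc=4 h=2 v=4
  t=2 PE[0][0]: acc=0 h=0 v=0
OS [2×3] PE[0][0] across cycles:
  t=0 PE[0][0]: acc=14 h=7 v=2
  t=1 PE[0][0]: acc=38 h=4 v=6
  t=2 PE[0][0]: acc=39 h=1 v=1
RS [2×3] PE[0][0] across cycles:
  t=0 PE[0][0]: acc=14 h=14 v=2
  t=1 PE[0][0]: acc=21 h=21 v=3
  t=2 PE[0][0]: acc=49 h=49 v=7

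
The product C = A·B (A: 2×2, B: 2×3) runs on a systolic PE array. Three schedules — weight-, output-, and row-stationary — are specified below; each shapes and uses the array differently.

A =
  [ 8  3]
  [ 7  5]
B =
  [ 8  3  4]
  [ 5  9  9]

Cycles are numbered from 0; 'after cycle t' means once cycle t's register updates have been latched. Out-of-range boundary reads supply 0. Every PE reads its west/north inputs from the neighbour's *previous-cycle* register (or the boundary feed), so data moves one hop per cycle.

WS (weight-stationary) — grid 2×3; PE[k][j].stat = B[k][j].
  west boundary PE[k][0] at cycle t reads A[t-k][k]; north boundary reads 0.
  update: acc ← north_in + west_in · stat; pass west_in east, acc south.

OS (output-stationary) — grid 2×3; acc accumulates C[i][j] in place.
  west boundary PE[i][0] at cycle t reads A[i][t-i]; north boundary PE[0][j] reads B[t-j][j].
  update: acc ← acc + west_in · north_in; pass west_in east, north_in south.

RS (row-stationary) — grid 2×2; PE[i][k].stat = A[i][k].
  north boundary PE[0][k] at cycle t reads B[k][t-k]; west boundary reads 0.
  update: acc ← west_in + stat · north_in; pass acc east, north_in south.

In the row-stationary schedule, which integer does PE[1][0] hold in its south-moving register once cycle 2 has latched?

register = 3

RS 2×2: PE[1][0] cycle-by-cycle (with neighbour feeds):
  cycle 0: PE[0][0] → acc 64, east 64, south 8
  cycle 0: PE[1][0] → acc 0, east 0, south 0
  cycle 1: PE[0][0] → acc 24, east 24, south 3
  cycle 1: PE[1][0] → acc 56, east 56, south 8
  cycle 2: PE[0][0] → acc 32, east 32, south 4
  cycle 2: PE[1][0] → acc 21, east 21, south 3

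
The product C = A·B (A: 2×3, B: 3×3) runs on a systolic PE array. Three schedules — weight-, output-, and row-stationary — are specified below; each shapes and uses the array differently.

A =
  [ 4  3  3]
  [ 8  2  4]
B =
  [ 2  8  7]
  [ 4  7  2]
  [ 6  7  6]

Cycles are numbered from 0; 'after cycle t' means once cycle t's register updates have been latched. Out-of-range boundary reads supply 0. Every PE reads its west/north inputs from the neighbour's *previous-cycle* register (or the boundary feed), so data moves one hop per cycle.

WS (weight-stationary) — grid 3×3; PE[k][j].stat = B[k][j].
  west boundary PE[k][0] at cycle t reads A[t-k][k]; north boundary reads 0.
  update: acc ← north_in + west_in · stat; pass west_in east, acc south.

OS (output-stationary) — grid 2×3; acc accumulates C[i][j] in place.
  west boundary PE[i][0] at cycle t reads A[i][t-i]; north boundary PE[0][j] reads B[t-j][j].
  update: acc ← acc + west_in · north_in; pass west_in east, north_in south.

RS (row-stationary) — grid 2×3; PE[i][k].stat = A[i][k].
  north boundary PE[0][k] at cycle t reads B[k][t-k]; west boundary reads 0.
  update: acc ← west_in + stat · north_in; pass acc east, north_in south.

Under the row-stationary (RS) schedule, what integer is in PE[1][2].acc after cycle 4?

RS on a 2×3 grid — tracing PE[1][2] and its feeders:
  [0] (0,2) acc=0 (h:0 v:0)
  [0] (1,1) acc=0 (h:0 v:0)
  [0] (1,2) acc=0 (h:0 v:0)
  [1] (0,2) acc=0 (h:0 v:0)
  [1] (1,1) acc=0 (h:0 v:0)
  [1] (1,2) acc=0 (h:0 v:0)
  [2] (0,2) acc=38 (h:38 v:6)
  [2] (1,1) acc=24 (h:24 v:4)
  [2] (1,2) acc=0 (h:0 v:0)
  [3] (0,2) acc=74 (h:74 v:7)
  [3] (1,1) acc=78 (h:78 v:7)
  [3] (1,2) acc=48 (h:48 v:6)
  [4] (0,2) acc=52 (h:52 v:6)
  [4] (1,1) acc=60 (h:60 v:2)
  [4] (1,2) acc=106 (h:106 v:7)

PE[1][2].acc = 106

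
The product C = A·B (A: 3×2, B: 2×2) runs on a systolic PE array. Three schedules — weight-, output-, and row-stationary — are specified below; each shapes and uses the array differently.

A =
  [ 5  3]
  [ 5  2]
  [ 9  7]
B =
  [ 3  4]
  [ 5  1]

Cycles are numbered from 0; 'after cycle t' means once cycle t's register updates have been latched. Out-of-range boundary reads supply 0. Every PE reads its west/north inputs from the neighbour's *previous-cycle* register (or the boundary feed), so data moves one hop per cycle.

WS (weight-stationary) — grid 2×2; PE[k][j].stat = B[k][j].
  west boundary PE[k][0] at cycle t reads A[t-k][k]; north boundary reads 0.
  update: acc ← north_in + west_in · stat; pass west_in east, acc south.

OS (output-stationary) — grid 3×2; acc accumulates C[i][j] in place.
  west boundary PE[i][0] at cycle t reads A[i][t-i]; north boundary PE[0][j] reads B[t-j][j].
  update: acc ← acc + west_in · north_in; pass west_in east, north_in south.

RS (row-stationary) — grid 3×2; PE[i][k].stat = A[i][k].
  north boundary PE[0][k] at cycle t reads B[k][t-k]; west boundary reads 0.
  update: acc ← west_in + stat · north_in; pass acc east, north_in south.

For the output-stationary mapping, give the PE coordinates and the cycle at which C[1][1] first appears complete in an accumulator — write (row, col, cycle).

OS: C[1][1] accumulates in PE[1][1]:
  0: (1,1).acc=0  regs=<0,0>
  1: (1,1).acc=0  regs=<0,0>
  2: (1,1).acc=20  regs=<5,4>
  3: (1,1).acc=22  regs=<2,1>

(row, col, cycle) = (1, 1, 3)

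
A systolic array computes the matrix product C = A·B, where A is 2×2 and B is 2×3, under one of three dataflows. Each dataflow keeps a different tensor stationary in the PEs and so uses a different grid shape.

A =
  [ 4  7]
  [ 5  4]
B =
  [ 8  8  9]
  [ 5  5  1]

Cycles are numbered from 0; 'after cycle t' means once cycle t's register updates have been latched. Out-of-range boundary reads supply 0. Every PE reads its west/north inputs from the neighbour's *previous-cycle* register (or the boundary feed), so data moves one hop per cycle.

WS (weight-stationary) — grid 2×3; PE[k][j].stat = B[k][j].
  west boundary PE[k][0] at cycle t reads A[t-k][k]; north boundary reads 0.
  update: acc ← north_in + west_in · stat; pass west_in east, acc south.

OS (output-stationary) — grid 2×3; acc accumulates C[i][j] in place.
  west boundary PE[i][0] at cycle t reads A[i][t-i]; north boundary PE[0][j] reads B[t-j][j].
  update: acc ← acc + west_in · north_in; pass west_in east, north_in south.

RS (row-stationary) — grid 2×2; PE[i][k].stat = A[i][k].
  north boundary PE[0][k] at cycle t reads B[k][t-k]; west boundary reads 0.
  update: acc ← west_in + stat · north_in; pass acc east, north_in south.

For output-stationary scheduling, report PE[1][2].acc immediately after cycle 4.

PE[1][2].acc = 49

OS (2×3). Following PE[1][2] plus its west/north inputs:
  step 0 · PE0,2: acc=0; fwd→0 fwd↓0
  step 0 · PE1,1: acc=0; fwd→0 fwd↓0
  step 0 · PE1,2: acc=0; fwd→0 fwd↓0
  step 1 · PE0,2: acc=0; fwd→0 fwd↓0
  step 1 · PE1,1: acc=0; fwd→0 fwd↓0
  step 1 · PE1,2: acc=0; fwd→0 fwd↓0
  step 2 · PE0,2: acc=36; fwd→4 fwd↓9
  step 2 · PE1,1: acc=40; fwd→5 fwd↓8
  step 2 · PE1,2: acc=0; fwd→0 fwd↓0
  step 3 · PE0,2: acc=43; fwd→7 fwd↓1
  step 3 · PE1,1: acc=60; fwd→4 fwd↓5
  step 3 · PE1,2: acc=45; fwd→5 fwd↓9
  step 4 · PE0,2: acc=43; fwd→0 fwd↓0
  step 4 · PE1,1: acc=60; fwd→0 fwd↓0
  step 4 · PE1,2: acc=49; fwd→4 fwd↓1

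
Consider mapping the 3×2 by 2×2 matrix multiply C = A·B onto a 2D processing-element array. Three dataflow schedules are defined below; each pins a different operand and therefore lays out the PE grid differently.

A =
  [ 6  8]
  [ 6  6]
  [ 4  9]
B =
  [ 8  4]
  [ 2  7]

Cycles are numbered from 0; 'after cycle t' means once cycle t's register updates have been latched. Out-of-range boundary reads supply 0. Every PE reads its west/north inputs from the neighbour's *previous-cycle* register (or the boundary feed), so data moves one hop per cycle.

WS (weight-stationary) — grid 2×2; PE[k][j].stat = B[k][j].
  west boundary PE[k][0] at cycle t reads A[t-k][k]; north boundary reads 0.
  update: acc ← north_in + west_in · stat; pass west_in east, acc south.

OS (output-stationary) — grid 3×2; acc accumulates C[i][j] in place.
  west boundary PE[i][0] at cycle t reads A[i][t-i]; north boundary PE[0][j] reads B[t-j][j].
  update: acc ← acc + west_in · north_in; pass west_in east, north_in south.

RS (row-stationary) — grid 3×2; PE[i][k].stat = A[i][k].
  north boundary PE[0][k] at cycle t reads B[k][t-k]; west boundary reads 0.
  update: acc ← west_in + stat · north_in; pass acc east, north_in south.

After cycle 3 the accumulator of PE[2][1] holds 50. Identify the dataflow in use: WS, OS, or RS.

— WS: 2×2 array has no PE[2][1].
OS [3×2] PE[2][1] across cycles:
  c0 r2c1: 0 / 0 / 0
  c1 r2c1: 0 / 0 / 0
  c2 r2c1: 0 / 0 / 0
  c3 r2c1: 16 / 4 / 4
RS [3×2] PE[2][1] across cycles:
  c0 r2c1: 0 / 0 / 0
  c1 r2c1: 0 / 0 / 0
  c2 r2c1: 0 / 0 / 0
  c3 r2c1: 50 / 50 / 2

dataflow = RS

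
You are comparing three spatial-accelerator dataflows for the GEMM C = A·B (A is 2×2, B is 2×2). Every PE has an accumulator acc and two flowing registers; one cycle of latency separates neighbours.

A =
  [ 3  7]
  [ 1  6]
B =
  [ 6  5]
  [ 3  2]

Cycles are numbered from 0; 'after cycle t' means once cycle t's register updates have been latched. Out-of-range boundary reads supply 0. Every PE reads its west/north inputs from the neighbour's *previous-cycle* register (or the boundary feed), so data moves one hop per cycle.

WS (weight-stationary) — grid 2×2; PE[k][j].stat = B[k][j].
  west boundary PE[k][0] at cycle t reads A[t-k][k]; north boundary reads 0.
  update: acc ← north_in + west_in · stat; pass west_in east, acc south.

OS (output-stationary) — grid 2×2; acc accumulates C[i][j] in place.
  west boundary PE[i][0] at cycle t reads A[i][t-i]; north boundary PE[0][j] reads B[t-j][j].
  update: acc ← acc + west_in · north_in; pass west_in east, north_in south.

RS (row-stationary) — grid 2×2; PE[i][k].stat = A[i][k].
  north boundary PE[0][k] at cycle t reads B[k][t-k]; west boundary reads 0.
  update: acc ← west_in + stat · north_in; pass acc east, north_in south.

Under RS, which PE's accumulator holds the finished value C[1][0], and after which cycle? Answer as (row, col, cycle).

(row, col, cycle) = (1, 1, 2)

RS — PE[1][1] is where C[1][0] collects:
  c0 r1c1: 0 / 0 / 0
  c1 r1c1: 0 / 0 / 0
  c2 r1c1: 24 / 24 / 3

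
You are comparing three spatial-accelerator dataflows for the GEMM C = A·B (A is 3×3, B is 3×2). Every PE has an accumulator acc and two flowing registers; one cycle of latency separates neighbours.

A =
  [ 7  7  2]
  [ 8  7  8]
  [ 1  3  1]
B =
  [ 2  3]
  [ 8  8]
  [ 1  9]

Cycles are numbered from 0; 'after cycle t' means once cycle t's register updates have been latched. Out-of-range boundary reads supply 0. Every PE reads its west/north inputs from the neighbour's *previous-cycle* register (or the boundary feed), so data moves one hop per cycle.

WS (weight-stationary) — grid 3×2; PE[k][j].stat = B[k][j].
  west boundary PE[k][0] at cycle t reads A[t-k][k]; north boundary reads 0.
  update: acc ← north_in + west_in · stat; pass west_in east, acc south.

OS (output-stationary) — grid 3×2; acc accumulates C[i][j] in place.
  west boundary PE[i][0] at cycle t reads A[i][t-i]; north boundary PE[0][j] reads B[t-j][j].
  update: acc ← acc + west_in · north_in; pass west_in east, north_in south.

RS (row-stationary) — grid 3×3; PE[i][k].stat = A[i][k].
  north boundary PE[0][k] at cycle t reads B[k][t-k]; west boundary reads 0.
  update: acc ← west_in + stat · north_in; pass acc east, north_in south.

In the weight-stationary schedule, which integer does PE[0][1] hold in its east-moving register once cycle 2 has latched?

register = 8

Tracing WS — 3×2 array, target PE[0][1]:
  t=0 PE[0][0]: acc=14 h=7 v=14
  t=0 PE[0][1]: acc=0 h=0 v=0
  t=1 PE[0][0]: acc=16 h=8 v=16
  t=1 PE[0][1]: acc=21 h=7 v=21
  t=2 PE[0][0]: acc=2 h=1 v=2
  t=2 PE[0][1]: acc=24 h=8 v=24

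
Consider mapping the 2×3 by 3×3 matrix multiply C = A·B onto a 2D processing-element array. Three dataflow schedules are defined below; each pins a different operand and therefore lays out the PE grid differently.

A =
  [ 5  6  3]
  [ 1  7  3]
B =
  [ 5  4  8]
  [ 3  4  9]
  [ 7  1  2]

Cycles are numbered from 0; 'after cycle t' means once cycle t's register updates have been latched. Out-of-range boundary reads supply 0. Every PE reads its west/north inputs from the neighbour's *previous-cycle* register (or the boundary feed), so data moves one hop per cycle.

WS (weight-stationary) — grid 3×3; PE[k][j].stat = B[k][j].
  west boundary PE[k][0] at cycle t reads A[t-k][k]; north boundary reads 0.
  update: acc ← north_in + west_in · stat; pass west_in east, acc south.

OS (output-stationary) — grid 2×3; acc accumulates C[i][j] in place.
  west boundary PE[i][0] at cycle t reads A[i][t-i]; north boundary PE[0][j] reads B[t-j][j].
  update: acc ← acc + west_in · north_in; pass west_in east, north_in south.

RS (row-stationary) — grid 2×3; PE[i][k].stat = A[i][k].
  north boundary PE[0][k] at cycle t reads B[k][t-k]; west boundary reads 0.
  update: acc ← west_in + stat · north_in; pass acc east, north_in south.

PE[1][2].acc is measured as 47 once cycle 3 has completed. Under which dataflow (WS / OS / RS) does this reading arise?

dataflow = RS

WS (3×3 grid), PE[1][2]:
  t=0 PE[1][2]: acc=0 h=0 v=0
  t=1 PE[1][2]: acc=0 h=0 v=0
  t=2 PE[1][2]: acc=0 h=0 v=0
  t=3 PE[1][2]: acc=94 h=6 v=94
OS (2×3 grid), PE[1][2]:
  t=0 PE[1][2]: acc=0 h=0 v=0
  t=1 PE[1][2]: acc=0 h=0 v=0
  t=2 PE[1][2]: acc=0 h=0 v=0
  t=3 PE[1][2]: acc=8 h=1 v=8
RS (2×3 grid), PE[1][2]:
  t=0 PE[1][2]: acc=0 h=0 v=0
  t=1 PE[1][2]: acc=0 h=0 v=0
  t=2 PE[1][2]: acc=0 h=0 v=0
  t=3 PE[1][2]: acc=47 h=47 v=7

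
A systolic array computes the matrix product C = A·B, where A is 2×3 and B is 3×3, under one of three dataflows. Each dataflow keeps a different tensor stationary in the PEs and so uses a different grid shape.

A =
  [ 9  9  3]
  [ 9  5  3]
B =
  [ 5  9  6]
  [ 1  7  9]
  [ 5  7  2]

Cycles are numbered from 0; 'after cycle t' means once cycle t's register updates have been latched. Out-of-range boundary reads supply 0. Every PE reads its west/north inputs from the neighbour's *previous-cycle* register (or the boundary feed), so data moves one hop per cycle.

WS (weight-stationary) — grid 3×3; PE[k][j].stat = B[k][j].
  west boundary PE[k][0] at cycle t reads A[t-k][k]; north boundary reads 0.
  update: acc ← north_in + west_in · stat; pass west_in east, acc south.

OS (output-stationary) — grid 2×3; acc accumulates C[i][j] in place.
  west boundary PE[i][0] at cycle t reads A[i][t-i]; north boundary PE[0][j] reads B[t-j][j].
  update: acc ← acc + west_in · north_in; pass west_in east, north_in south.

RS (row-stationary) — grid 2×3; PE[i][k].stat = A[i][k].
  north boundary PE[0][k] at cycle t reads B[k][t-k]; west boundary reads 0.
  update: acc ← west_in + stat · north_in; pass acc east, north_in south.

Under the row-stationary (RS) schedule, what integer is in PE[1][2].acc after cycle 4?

Tracing RS — 2×3 array, target PE[1][2]:
  @0  [0,2]  acc 0  |  →0  ↓0
  @0  [1,1]  acc 0  |  →0  ↓0
  @0  [1,2]  acc 0  |  →0  ↓0
  @1  [0,2]  acc 0  |  →0  ↓0
  @1  [1,1]  acc 0  |  →0  ↓0
  @1  [1,2]  acc 0  |  →0  ↓0
  @2  [0,2]  acc 69  |  →69  ↓5
  @2  [1,1]  acc 50  |  →50  ↓1
  @2  [1,2]  acc 0  |  →0  ↓0
  @3  [0,2]  acc 165  |  →165  ↓7
  @3  [1,1]  acc 116  |  →116  ↓7
  @3  [1,2]  acc 65  |  →65  ↓5
  @4  [0,2]  acc 141  |  →141  ↓2
  @4  [1,1]  acc 99  |  →99  ↓9
  @4  [1,2]  acc 137  |  →137  ↓7

PE[1][2].acc = 137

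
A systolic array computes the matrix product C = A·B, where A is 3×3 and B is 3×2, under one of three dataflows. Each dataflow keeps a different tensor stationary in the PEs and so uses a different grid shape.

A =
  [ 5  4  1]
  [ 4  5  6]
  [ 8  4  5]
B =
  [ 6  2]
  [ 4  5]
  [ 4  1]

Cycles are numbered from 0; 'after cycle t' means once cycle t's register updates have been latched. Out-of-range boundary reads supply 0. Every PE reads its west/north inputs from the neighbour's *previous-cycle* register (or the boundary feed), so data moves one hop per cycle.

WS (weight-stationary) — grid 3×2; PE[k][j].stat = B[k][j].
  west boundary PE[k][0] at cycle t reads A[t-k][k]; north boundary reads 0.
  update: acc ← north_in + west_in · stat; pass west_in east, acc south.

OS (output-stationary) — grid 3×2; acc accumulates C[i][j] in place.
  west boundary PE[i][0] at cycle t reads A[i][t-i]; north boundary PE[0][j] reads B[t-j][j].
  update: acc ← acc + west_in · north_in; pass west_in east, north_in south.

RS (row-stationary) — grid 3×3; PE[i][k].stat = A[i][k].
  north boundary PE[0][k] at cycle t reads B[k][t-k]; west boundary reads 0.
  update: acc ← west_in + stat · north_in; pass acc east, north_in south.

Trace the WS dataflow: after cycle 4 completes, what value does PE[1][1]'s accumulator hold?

WS 3×2: PE[1][1] cycle-by-cycle (with neighbour feeds):
  cycle 0: PE[0][1] → acc 0, east 0, south 0
  cycle 0: PE[1][0] → acc 0, east 0, south 0
  cycle 0: PE[1][1] → acc 0, east 0, south 0
  cycle 1: PE[0][1] → acc 10, east 5, south 10
  cycle 1: PE[1][0] → acc 46, east 4, south 46
  cycle 1: PE[1][1] → acc 0, east 0, south 0
  cycle 2: PE[0][1] → acc 8, east 4, south 8
  cycle 2: PE[1][0] → acc 44, east 5, south 44
  cycle 2: PE[1][1] → acc 30, east 4, south 30
  cycle 3: PE[0][1] → acc 16, east 8, south 16
  cycle 3: PE[1][0] → acc 64, east 4, south 64
  cycle 3: PE[1][1] → acc 33, east 5, south 33
  cycle 4: PE[0][1] → acc 0, east 0, south 0
  cycle 4: PE[1][0] → acc 0, east 0, south 0
  cycle 4: PE[1][1] → acc 36, east 4, south 36

PE[1][1].acc = 36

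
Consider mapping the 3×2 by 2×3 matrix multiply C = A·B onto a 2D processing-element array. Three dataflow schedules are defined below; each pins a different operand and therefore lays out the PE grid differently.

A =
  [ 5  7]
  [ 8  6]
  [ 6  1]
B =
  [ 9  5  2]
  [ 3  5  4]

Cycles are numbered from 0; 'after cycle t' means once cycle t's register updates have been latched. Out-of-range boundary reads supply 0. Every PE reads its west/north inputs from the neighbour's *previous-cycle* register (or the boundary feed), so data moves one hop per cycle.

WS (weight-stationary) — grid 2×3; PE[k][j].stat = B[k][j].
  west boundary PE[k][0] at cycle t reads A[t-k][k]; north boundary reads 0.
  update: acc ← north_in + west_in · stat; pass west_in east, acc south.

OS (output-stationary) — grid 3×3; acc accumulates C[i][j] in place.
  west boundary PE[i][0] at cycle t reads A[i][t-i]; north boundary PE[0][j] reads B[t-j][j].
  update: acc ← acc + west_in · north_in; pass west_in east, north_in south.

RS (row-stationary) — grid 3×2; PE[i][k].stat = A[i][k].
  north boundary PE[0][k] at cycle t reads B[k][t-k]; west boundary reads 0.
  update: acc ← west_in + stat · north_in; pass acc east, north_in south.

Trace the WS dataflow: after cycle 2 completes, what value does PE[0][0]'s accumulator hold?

PE[0][0].acc = 54

WS on a 2×3 grid — tracing PE[0][0] and its feeders:
  [0] (0,0) acc=45 (h:5 v:45)
  [1] (0,0) acc=72 (h:8 v:72)
  [2] (0,0) acc=54 (h:6 v:54)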